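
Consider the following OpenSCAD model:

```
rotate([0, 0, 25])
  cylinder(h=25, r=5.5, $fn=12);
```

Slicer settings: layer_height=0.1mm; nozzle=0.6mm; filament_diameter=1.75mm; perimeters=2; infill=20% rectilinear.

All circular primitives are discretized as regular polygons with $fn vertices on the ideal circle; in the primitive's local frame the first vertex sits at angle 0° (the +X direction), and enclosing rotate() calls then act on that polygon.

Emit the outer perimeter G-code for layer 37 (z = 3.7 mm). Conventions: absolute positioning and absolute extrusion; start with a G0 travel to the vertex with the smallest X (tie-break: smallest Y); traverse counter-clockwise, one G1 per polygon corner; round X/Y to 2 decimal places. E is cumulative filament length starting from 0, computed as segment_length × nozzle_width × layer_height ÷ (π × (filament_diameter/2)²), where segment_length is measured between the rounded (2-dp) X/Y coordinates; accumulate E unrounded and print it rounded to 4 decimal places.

At z = 3.7 mm: the r=5.5 cylinder contributes a regular 12-gon of circumradius 5.5; (rotated 25° about Z; rotation is an isometry so areas/perimeters/island counts are preserved). The outline is a single polygon with 12 vertices. Extrusion per mm of travel: 0.6 × 0.1 / (π × 0.875²) = 0.024945. Accumulating E over each segment gives final E = 0.8520.

G0 X-5.48 Y0.48 Z3.70
G1 X-4.98 Y-2.32 E0.0710
G1 X-3.15 Y-4.51 E0.1421
G1 X-0.48 Y-5.48 E0.2130
G1 X2.32 Y-4.98 E0.2840
G1 X4.51 Y-3.15 E0.3551
G1 X5.48 Y-0.48 E0.4260
G1 X4.98 Y2.32 E0.4970
G1 X3.15 Y4.51 E0.5682
G1 X0.48 Y5.48 E0.6390
G1 X-2.32 Y4.98 E0.7100
G1 X-4.51 Y3.15 E0.7812
G1 X-5.48 Y0.48 E0.8520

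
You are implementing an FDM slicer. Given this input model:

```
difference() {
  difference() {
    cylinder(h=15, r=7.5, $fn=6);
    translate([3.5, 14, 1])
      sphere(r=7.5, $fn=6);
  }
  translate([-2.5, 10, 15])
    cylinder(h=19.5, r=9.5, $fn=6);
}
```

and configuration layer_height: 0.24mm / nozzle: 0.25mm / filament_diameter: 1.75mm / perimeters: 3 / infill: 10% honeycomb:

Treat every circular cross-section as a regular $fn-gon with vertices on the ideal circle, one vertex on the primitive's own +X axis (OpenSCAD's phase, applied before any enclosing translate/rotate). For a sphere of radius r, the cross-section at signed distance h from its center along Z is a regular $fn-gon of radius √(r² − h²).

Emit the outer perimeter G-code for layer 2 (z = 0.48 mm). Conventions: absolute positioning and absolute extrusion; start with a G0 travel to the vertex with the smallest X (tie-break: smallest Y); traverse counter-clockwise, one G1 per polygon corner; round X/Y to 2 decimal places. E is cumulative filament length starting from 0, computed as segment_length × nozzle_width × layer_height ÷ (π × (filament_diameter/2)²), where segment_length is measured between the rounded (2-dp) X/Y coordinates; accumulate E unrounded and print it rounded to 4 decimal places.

At z = 0.48 mm: the cylinder: section is a regular 6-gon, circumradius r=7.5; the r=7.5 sphere at (3.5, 14) slices to a regular 6-gon of circumradius 7.482 (√(r²−h²) with h=0.52 from center); After the difference (first − rest): starting from the r=7.5 cylinder, the r=7.5 sphere at (3.5, 14) misses the remaining region (no effect) — 1 connected region; the cylinder at (-2.5, 10) is absent (z outside [15, 34.5]); Subtracting the remaining from the first: none of the subtracted shapes is present at this height, so the result so far is unchanged — 1 connected region. The outline is a single polygon with 6 vertices. Extrusion per mm of travel: 0.25 × 0.24 / (π × 0.875²) = 0.024945. Accumulating E over each segment gives final E = 1.1229.

G0 X-7.50 Y0.00 Z0.48
G1 X-3.75 Y-6.50 E0.1872
G1 X3.75 Y-6.50 E0.3743
G1 X7.50 Y0.00 E0.5615
G1 X3.75 Y6.50 E0.7487
G1 X-3.75 Y6.50 E0.9358
G1 X-7.50 Y0.00 E1.1229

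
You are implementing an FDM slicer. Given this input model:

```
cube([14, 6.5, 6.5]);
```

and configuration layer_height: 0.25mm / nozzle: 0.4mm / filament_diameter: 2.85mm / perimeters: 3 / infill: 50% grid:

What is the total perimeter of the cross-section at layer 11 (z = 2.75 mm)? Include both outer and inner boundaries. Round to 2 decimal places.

At z = 2.75 mm: the cube is present — its section is the full 14×6.5 rectangle (perimeter 41.00 mm). Overall, the cross-section is a single solid region. Total boundary length (outer) = 41.00 mm.

41.00 mm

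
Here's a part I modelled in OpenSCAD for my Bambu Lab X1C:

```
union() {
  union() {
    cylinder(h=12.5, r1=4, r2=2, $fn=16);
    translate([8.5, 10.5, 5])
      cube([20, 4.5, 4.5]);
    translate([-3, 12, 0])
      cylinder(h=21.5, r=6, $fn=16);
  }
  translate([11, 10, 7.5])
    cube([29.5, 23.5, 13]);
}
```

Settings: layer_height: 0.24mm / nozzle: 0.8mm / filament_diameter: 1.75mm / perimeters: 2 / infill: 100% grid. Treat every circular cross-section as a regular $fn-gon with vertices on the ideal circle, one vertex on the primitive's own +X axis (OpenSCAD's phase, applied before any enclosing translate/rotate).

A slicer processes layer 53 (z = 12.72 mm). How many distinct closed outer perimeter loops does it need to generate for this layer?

At z = 12.72 mm: the cone is not intersected at this z (z outside [0, 12.5]); the cube at (8.5, 10.5) does not reach this height (z outside [5, 9.5]); the cylinder at (-3, 12): section is a regular 16-gon, circumradius r=6; Merging all regions: only the r=6 cylinder at (-3, 12) is present, so the union is just that shape — 1 connected region; the cube at (11, 10) is present — its section is the full 29.5×23.5 rectangle; Combining (union): the 2 present regions are separate (no shared area or edge), so areas and boundary lengths simply add and each stays a separate island — 2 connected regions. The result has 2 disconnected regions.

2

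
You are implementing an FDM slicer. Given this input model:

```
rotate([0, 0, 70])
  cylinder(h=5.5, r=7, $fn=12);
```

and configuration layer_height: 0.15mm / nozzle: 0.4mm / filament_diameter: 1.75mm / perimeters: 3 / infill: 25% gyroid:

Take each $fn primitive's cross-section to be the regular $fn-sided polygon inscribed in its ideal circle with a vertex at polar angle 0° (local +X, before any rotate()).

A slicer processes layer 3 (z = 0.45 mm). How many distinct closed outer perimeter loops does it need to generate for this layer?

At z = 0.45 mm: the r=7 cylinder gives a regular 12-gon of circumradius 7 (constant along its height); (whole slice rotated 70° about Z — lengths, areas and connectivity unchanged). The result has 1 disconnected region.

1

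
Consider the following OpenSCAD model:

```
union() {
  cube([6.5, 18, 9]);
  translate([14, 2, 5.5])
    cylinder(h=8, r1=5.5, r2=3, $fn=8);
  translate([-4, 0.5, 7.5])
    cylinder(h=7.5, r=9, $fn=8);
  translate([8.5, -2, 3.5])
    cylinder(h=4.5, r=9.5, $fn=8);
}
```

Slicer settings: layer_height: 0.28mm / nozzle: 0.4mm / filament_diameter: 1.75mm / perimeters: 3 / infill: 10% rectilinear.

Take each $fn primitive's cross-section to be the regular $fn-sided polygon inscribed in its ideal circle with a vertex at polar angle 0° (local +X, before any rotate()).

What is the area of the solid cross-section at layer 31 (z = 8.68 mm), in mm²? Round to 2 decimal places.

376.50 mm²

At z = 8.68 mm: the cube (footprint 6.5×18) is included at this height (area 117.00 mm²); the cone at (14, 2) contributes a regular 8-gon of circumradius 4.506 (interpolated between r1=5.5 and r2=3 at t=0.397) (area = (8/2)·4.506²·sin(360°/8) = 57.43 mm²); the r=9 cylinder at (-4, 0.5) gives a regular 8-gon of circumradius 9 (constant along its height) (area = (8/2)·9.000²·sin(360°/8) = 229.10 mm²); the cylinder at (8.5, -2) does not reach this height (z outside [3.5, 8]); Combining (union): the regions partially overlap — summed areas 403.54 mm² minus the doubly-counted overlap 27.04 mm² gives 376.50 mm² — area = 376.50 mm². Overall, the cross-section has 2 separate islands. Net area = 376.50 mm².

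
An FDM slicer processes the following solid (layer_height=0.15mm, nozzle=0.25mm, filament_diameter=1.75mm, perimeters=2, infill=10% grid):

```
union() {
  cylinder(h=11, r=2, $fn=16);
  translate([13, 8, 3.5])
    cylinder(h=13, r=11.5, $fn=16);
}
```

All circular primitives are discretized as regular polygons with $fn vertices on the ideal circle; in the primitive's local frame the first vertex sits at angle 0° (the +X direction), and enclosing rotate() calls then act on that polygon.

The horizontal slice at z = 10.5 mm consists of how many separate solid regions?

At z = 10.5 mm: the cylinder: section is a regular 16-gon, circumradius r=2; the r=11.5 cylinder at (13, 8) gives a regular 16-gon of circumradius 11.5 (constant along its height); Combining (union): the 2 present regions are separate (no shared area or edge), so areas and boundary lengths simply add and each stays a separate island — 2 connected regions. The result has 2 disconnected regions.

2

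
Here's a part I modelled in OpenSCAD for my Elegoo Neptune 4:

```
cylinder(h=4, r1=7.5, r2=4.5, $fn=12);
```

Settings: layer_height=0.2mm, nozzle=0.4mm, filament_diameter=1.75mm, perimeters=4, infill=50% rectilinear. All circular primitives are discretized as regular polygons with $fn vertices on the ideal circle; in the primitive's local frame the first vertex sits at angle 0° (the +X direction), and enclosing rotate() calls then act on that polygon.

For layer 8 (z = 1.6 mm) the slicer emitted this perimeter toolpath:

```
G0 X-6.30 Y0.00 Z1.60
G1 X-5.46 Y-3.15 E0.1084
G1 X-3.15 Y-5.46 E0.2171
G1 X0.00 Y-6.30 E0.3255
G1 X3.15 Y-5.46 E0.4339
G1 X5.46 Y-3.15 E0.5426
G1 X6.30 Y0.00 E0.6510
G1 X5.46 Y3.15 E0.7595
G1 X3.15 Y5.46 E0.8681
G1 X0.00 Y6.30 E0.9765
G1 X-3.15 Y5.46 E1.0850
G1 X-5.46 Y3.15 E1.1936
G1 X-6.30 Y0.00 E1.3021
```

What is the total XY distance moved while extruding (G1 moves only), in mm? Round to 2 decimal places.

Sum the Euclidean lengths of each G1 segment: total = 39.15 mm.

39.15 mm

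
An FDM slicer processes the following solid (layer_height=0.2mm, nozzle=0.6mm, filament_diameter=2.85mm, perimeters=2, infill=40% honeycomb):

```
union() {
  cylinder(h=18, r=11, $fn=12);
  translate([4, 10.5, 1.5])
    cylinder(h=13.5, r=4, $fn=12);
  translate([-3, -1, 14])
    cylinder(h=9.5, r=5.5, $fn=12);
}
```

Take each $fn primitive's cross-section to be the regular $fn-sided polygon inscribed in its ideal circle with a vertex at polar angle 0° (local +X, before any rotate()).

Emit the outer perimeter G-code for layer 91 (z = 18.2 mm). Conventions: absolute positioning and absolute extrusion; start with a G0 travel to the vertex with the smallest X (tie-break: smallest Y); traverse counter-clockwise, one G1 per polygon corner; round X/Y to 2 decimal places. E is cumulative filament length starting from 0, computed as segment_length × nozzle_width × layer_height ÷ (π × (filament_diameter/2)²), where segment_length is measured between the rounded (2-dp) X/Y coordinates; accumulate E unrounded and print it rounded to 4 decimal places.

G0 X-8.50 Y-1.00 Z18.20
G1 X-7.76 Y-3.75 E0.0536
G1 X-5.75 Y-5.76 E0.1070
G1 X-3.00 Y-6.50 E0.1606
G1 X-0.25 Y-5.76 E0.2142
G1 X1.76 Y-3.75 E0.2676
G1 X2.50 Y-1.00 E0.3212
G1 X1.76 Y1.75 E0.3748
G1 X-0.25 Y3.76 E0.4283
G1 X-3.00 Y4.50 E0.4818
G1 X-5.75 Y3.76 E0.5354
G1 X-7.76 Y1.75 E0.5889
G1 X-8.50 Y-1.00 E0.6424

At z = 18.2 mm: the cylinder is not intersected at this z (z outside [0, 18]); the cylinder at (4, 10.5) does not reach this height (z outside [1.5, 15]); the cylinder at (-3, -1): section is a regular 12-gon, circumradius r=5.5; Combining (union): only the r=5.5 cylinder at (-3, -1) is present, so the union is just that shape — 1 connected region. The outline is a single polygon with 12 vertices. Extrusion per mm of travel: 0.6 × 0.2 / (π × 1.425²) = 0.018811. Accumulating E over each segment gives final E = 0.6424.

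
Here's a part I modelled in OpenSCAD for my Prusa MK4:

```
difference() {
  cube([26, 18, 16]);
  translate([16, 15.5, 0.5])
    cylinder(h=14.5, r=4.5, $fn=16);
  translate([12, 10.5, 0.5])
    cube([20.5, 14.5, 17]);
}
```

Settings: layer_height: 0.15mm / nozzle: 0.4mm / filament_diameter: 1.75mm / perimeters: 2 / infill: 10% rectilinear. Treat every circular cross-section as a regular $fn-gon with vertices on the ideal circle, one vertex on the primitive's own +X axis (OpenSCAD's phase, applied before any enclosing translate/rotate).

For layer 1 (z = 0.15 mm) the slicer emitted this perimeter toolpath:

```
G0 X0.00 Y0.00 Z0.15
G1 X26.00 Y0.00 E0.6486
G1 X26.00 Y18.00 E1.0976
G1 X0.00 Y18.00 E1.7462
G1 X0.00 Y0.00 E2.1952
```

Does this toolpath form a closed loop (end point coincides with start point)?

yes

Start point (G0): (0.00, 0.00). End point (last G1): the path returns to the start — closed.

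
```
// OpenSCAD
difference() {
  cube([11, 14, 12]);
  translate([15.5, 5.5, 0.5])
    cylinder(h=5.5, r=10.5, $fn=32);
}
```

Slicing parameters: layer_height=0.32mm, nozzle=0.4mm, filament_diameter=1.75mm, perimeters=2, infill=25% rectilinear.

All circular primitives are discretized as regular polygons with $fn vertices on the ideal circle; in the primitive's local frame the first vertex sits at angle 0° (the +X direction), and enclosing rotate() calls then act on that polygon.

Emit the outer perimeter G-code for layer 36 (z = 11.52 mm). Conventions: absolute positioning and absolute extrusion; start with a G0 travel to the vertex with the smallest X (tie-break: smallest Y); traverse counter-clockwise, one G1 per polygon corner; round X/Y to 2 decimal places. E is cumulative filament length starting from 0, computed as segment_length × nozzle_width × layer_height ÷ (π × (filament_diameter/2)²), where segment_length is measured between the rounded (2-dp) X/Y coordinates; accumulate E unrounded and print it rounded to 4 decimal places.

G0 X0.00 Y0.00 Z11.52
G1 X11.00 Y0.00 E0.5854
G1 X11.00 Y14.00 E1.3304
G1 X0.00 Y14.00 E1.9158
G1 X0.00 Y0.00 E2.6608

At z = 11.52 mm: the 11×14 cube contributes its full rectangle; the cylinder at (15.5, 5.5) is not intersected at this z (z outside [0.5, 6]); After the difference (first − rest): none of the subtracted shapes is present at this height, so the 11×14 cube is unchanged — 1 connected region. The outline is a single polygon with 4 vertices. Extrusion per mm of travel: 0.4 × 0.32 / (π × 0.875²) = 0.053216. Accumulating E over each segment gives final E = 2.6608.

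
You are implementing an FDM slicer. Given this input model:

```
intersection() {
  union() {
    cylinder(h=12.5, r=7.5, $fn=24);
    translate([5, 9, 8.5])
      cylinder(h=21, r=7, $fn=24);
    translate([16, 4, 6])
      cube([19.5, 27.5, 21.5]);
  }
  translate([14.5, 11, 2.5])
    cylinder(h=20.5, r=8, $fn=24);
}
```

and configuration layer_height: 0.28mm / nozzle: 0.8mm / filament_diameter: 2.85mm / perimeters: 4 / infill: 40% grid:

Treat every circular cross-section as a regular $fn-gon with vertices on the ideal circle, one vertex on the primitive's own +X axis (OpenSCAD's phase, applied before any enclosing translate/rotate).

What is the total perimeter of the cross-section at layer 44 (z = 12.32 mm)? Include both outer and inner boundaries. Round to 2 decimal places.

At z = 12.32 mm: the cylinder: section is a regular 24-gon, circumradius r=7.5 (perimeter = 2·24·7.500·sin(180°/24) = 46.99 mm); the r=7 cylinder at (5, 9) gives a regular 24-gon of circumradius 7 (constant along its height) (perimeter = 2·24·7.000·sin(180°/24) = 43.86 mm); the cube at (16, 4) is present — its section is the full 19.5×27.5 rectangle (perimeter 94.00 mm); Merging all regions: the regions partially overlap (shared area 28.61 mm²), so the edge portions inside another operand are dropped and the merged outline is re-measured after clipping — boundary = 162.38 mm; the cylinder at (14.5, 11): section is a regular 24-gon, circumradius r=8 (perimeter = 2·24·8.000·sin(180°/24) = 50.12 mm); Keeping only the common overlap: the r=8 cylinder at (14.5, 11) partially overlaps the result so far; clipping to the common part keeps 115.36 mm² — boundary = 62.39 mm. Overall, the cross-section has 2 separate islands. Total boundary length (outer) = 62.39 mm.

62.39 mm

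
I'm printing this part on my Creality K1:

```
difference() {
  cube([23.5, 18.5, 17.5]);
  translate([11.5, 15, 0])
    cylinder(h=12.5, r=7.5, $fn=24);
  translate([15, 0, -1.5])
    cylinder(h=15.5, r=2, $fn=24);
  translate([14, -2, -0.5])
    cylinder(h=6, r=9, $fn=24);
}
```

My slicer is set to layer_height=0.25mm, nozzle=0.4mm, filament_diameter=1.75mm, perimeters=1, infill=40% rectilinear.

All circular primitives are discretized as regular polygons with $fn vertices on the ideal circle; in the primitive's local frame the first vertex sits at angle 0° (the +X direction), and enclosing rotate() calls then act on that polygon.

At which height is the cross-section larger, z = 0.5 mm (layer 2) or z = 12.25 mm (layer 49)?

layer 49 (z = 12.25 mm)

Layer 2 (z = 0.5): the cube is present — its section is the full 23.5×18.5 rectangle (area 434.75 mm²); the cylinder at (11.5, 15): section is a regular 24-gon, circumradius r=7.5 (area = (24/2)·7.500²·sin(360°/24) = 174.70 mm²); the cylinder at (15, 0): section is a regular 24-gon, circumradius r=2 (area = (24/2)·2.000²·sin(360°/24) = 12.42 mm²); the cylinder at (14, -2): section is a regular 24-gon, circumradius r=9 (area = (24/2)·9.000²·sin(360°/24) = 251.57 mm²); Taking the first minus the rest: starting from the 23.5×18.5 cube (434.75 mm²), the r=7.5 cylinder at (11.5, 15) partially overlaps it — only the 137.55 mm² overlap (of its 174.70 mm²) is removed, clipping the outline; the r=2 cylinder at (15, 0) partially overlaps it — only the 6.21 mm² overlap (of its 12.42 mm²) is removed, clipping the outline; the r=9 cylinder at (14, -2) partially overlaps it — only the 84.10 mm² overlap (of its 251.57 mm²) is removed, clipping the outline — area = 206.89 mm². So its area = 206.89 mm². Layer 49 (z = 12.25): the cube is present — its section is the full 23.5×18.5 rectangle (area 434.75 mm²); the r=7.5 cylinder at (11.5, 15) gives a regular 24-gon of circumradius 7.5 (constant along its height) (area = (24/2)·7.500²·sin(360°/24) = 174.70 mm²); the r=2 cylinder at (15, 0) gives a regular 24-gon of circumradius 2 (constant along its height) (area = (24/2)·2.000²·sin(360°/24) = 12.42 mm²); the cylinder at (14, -2) is not intersected at this z (z outside [-0.5, 5.5]); After the difference (first − rest): starting from the 23.5×18.5 cube (434.75 mm²), the r=7.5 cylinder at (11.5, 15) partially overlaps it — only the 137.55 mm² overlap (of its 174.70 mm²) is removed, clipping the outline; the r=2 cylinder at (15, 0) partially overlaps it — only the 6.21 mm² overlap (of its 12.42 mm²) is removed, clipping the outline — area = 290.99 mm². So its area = 290.99 mm². Layer 49 is larger (290.99 vs 206.89 mm²).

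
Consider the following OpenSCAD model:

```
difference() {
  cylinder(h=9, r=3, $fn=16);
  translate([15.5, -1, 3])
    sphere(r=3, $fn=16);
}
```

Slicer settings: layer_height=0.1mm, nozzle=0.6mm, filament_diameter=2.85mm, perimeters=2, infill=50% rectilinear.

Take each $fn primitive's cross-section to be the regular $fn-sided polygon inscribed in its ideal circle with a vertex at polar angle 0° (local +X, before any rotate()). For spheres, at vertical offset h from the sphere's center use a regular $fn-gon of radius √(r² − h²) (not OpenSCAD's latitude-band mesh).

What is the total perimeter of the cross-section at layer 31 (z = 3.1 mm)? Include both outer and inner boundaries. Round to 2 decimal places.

At z = 3.1 mm: the cylinder: section is a regular 16-gon, circumradius r=3 (perimeter = 2·16·3.000·sin(180°/16) = 18.73 mm); the r=3 sphere at (15.5, -1) contributes a regular 16-gon of circumradius √(3²−0.1²) = 2.998 (perimeter = 2·16·2.998·sin(180°/16) = 18.72 mm); Taking the first minus the rest: starting from the r=3 cylinder, the r=3 sphere at (15.5, -1) misses the remaining region (no effect) — boundary = 18.73 mm. Overall, the cross-section is a single solid region. Total boundary length (outer) = 18.73 mm.

18.73 mm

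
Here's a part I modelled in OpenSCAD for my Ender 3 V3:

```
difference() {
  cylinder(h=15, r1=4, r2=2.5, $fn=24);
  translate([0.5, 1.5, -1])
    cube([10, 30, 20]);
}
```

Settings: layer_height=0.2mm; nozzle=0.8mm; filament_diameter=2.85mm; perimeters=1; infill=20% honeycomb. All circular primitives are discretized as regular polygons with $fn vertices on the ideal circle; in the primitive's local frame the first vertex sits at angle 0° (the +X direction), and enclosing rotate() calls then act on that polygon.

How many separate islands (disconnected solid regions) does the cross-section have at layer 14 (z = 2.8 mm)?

At z = 2.8 mm: the cone contributes a regular 24-gon of circumradius 3.720 (interpolated between r1=4 and r2=2.5 at t=0.187); the cube at (0.5, 1.5) (footprint 10×30) is included at this height; Subtracting the remaining from the first: starting from the cone, the 10×30 cube at (0.5, 1.5) partially overlaps it — only the 4.26 mm² overlap (of its 300.00 mm²) is removed, clipping the outline — 1 connected region. Overall, the cross-section is a single solid region. Island count = 1.

1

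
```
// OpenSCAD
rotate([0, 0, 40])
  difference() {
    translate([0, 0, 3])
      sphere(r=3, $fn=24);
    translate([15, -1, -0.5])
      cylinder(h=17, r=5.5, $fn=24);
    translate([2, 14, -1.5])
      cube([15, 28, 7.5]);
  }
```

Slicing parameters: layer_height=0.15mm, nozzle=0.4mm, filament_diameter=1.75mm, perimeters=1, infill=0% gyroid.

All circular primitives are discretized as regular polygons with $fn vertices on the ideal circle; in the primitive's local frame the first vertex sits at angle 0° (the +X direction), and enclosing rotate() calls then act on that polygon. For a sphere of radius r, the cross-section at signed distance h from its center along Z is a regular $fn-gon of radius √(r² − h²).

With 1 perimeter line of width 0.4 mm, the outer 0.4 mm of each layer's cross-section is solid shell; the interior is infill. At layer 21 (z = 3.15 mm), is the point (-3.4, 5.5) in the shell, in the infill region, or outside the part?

outside

At z = 3.15 mm: the r=3 sphere contributes a regular 24-gon of circumradius √(3²−0.15²) = 2.996; the r=5.5 cylinder at (15, -1) contributes a regular 24-gon of circumradius 5.5; the 15×28 cube at (2, 14) contributes its full rectangle; Taking the first minus the rest: starting from the r=3 sphere, the r=5.5 cylinder at (15, -1) misses the remaining region (no effect); the 15×28 cube at (2, 14) misses the remaining region (no effect) — 1 connected region; (whole slice rotated 40° about Z — lengths, areas and connectivity unchanged). Overall, the cross-section is a single solid region. Undo the 40° rotation: the query point maps to (0.931, 6.399) in the un-rotated model frame. The nearest boundary edge runs (0.00, 3.00)→(0.78, 2.89); distance from the point to it = 3.49 mm. The point is not inside any of the regions above, so it lies outside the cross-section (3.49 mm from the nearest boundary).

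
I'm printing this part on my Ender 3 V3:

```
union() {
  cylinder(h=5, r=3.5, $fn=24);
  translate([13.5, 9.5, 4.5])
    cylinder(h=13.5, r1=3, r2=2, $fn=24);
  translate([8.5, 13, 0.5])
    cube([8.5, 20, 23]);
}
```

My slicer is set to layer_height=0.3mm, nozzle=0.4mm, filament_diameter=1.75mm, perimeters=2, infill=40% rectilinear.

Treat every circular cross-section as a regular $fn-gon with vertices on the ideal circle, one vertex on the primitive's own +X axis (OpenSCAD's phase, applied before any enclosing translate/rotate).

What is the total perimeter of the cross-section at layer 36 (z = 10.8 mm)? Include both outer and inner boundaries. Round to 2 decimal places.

At z = 10.8 mm: the cylinder is not intersected at this z (z outside [0, 5]); the cone at (13.5, 9.5) (r1=3→r2=2) has section circumradius 2.533 here — a regular 24-gon (perimeter = 2·24·2.533·sin(180°/24) = 15.87 mm); the 8.5×20 cube at (8.5, 13) contributes its full rectangle (perimeter 57.00 mm); Combining (union): the 2 present regions are separate (no shared area or edge), so areas and boundary lengths simply add and each stays a separate island — boundary = 72.87 mm. Overall, the cross-section has 2 separate islands. Total boundary length (outer) = 72.87 mm.

72.87 mm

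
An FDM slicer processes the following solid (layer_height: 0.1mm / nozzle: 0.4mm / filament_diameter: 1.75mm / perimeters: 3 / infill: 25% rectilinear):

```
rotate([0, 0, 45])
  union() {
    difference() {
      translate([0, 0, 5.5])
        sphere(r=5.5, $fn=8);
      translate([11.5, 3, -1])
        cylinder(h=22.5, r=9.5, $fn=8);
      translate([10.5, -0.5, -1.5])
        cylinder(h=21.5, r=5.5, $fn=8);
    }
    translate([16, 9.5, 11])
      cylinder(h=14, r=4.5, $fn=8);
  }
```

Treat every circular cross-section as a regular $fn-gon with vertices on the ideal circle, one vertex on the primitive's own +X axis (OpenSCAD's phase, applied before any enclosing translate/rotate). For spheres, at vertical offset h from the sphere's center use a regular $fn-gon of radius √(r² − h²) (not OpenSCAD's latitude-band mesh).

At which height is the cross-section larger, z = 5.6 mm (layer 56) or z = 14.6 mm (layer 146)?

layer 56 (z = 5.6 mm)

Layer 56 (z = 5.6): the r=5.5 sphere slices to a regular 8-gon of circumradius 5.499 (√(r²−h²) with h=0.1 from center) (area = (8/2)·5.499²·sin(360°/8) = 85.53 mm²); the r=9.5 cylinder at (11.5, 3) gives a regular 8-gon of circumradius 9.5 (constant along its height) (area = (8/2)·9.500²·sin(360°/8) = 255.27 mm²); the cylinder at (10.5, -0.5): section is a regular 8-gon, circumradius r=5.5 (area = (8/2)·5.500²·sin(360°/8) = 85.56 mm²); After the difference (first − rest): starting from the r=5.5 sphere (85.53 mm²), the r=9.5 cylinder at (11.5, 3) partially overlaps it — only the 11.93 mm² overlap (of its 255.27 mm²) is removed, clipping the outline; the r=5.5 cylinder at (10.5, -0.5) misses the remaining region (no effect) — area = 73.60 mm²; the cylinder at (16, 9.5) does not reach this height (z outside [11, 25]); Combining (union): only the result so far is present, so the union is just that shape — area = 73.60 mm²; (whole slice rotated 45° about Z — lengths, areas and connectivity unchanged). So its area = 73.60 mm². Layer 146 (z = 14.6): the sphere is not intersected at this z (|z−center|=9.100 > r=5.5); the r=9.5 cylinder at (11.5, 3) contributes a regular 8-gon of circumradius 9.5 (area = (8/2)·9.500²·sin(360°/8) = 255.27 mm²); the cylinder at (10.5, -0.5): section is a regular 8-gon, circumradius r=5.5 (area = (8/2)·5.500²·sin(360°/8) = 85.56 mm²); After the difference (first − rest): the first operand is absent here, so nothing remains; the r=4.5 cylinder at (16, 9.5) gives a regular 8-gon of circumradius 4.5 (constant along its height) (area = (8/2)·4.500²·sin(360°/8) = 57.28 mm²); Combining (union): only the r=4.5 cylinder at (16, 9.5) is present, so the union is just that shape — area = 57.28 mm²; (rotated 45° about Z; rotation is an isometry so areas/perimeters/island counts are preserved). So its area = 57.28 mm². Layer 56 is larger (73.60 vs 57.28 mm²).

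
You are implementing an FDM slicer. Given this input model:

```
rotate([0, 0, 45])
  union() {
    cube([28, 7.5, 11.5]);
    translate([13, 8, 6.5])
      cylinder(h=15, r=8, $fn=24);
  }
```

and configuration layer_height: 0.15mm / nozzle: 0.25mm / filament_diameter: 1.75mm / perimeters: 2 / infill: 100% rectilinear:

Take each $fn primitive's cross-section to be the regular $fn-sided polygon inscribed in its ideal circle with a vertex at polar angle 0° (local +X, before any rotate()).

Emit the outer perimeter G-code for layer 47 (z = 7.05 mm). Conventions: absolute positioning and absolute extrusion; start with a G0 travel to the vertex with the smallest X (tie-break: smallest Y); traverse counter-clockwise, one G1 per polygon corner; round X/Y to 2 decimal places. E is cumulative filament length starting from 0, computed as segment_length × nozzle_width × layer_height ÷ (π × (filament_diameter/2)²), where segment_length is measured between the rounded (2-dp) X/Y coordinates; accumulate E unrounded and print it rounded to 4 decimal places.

At z = 7.05 mm: the cube is present — its section is the full 28×7.5 rectangle; the cylinder at (13, 8): section is a regular 24-gon, circumradius r=8; Merging all regions: the regions partially overlap (shared area 91.42 mm²), so overlapping operands fuse into one piece — 1 connected region; (rotated 45° about Z; rotation is an isometry so areas/perimeters/island counts are preserved). The outline is a single polygon with 19 vertices. Extrusion per mm of travel: 0.25 × 0.15 / (π × 0.875²) = 0.015591. Accumulating E over each segment gives final E = 1.2658.

G0 X-5.30 Y5.30 Z7.05
G1 X0.00 Y0.00 E0.1169
G1 X19.80 Y19.80 E0.5534
G1 X14.50 Y25.10 E0.6703
G1 X9.50 Y20.11 E0.7804
G1 X9.19 Y20.51 E0.7883
G1 X7.54 Y21.78 E0.8208
G1 X5.61 Y22.58 E0.8533
G1 X3.54 Y22.85 E0.8859
G1 X1.46 Y22.58 E0.9186
G1 X-0.46 Y21.78 E0.9510
G1 X-2.12 Y20.51 E0.9836
G1 X-3.39 Y18.85 E1.0162
G1 X-4.19 Y16.92 E1.0488
G1 X-4.46 Y14.85 E1.0813
G1 X-4.19 Y12.78 E1.1138
G1 X-3.39 Y10.85 E1.1464
G1 X-2.12 Y9.19 E1.1790
G1 X-1.72 Y8.89 E1.1868
G1 X-5.30 Y5.30 E1.2658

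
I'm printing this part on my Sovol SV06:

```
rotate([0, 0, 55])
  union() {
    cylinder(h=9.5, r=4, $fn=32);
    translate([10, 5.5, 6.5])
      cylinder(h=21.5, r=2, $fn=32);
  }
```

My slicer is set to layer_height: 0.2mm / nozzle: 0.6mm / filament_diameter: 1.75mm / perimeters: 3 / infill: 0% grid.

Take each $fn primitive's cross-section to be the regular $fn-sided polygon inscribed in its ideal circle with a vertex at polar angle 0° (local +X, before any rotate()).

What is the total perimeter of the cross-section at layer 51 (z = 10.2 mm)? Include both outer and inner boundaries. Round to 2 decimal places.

12.55 mm

At z = 10.2 mm: the cylinder is absent (z outside [0, 9.5]); the cylinder at (10, 5.5): section is a regular 32-gon, circumradius r=2 (perimeter = 2·32·2.000·sin(180°/32) = 12.55 mm); Merging all regions: only the r=2 cylinder at (10, 5.5) is present, so the union is just that shape — boundary = 12.55 mm; (rotated 55° about Z; rotation is an isometry so areas/perimeters/island counts are preserved). Overall, the cross-section is a single solid region. Total boundary length (outer) = 12.55 mm.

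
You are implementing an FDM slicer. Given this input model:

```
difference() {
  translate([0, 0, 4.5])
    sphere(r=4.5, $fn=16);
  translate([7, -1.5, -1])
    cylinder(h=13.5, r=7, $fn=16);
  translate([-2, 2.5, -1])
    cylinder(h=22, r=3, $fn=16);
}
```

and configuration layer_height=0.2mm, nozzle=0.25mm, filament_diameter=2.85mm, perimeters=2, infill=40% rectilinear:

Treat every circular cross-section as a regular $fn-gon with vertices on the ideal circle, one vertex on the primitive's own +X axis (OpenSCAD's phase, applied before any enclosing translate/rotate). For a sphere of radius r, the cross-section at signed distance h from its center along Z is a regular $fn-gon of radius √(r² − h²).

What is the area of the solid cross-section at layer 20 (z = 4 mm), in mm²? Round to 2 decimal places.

18.05 mm²

At z = 4 mm: the r=4.5 sphere contributes a regular 16-gon of circumradius √(4.5²−0.5²) = 4.472 (area = (16/2)·4.472²·sin(360°/16) = 61.23 mm²); the r=7 cylinder at (7, -1.5) contributes a regular 16-gon of circumradius 7 (area = (16/2)·7.000²·sin(360°/16) = 150.01 mm²); the r=3 cylinder at (-2, 2.5) contributes a regular 16-gon of circumradius 3 (area = (16/2)·3.000²·sin(360°/16) = 27.55 mm²); Subtracting the remaining from the first: starting from the r=4.5 sphere (61.23 mm²), the r=7 cylinder at (7, -1.5) partially overlaps it — only the 24.39 mm² overlap (of its 150.01 mm²) is removed, clipping the outline; the r=3 cylinder at (-2, 2.5) partially overlaps it — only the 18.79 mm² overlap (of its 27.55 mm²) is removed, clipping the outline — area = 18.05 mm². Overall, the cross-section has 2 separate islands. Net area = 18.05 mm².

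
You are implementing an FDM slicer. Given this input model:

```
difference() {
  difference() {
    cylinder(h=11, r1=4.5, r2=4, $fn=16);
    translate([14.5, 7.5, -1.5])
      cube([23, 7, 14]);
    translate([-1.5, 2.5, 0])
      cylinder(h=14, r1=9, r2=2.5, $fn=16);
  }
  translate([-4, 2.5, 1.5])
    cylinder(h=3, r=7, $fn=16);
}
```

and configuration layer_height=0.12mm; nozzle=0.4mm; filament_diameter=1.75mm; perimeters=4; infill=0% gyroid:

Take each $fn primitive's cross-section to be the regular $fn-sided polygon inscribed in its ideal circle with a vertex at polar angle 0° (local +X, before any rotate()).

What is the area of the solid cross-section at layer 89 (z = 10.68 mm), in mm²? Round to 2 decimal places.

22.33 mm²

At z = 10.68 mm: the cone (r1=4.5→r2=4) has section circumradius 4.015 here — a regular 16-gon (area = (16/2)·4.015²·sin(360°/16) = 49.34 mm²); the cube at (14.5, 7.5) (footprint 23×7) is included at this height (area 161.00 mm²); the cone at (-1.5, 2.5) (r1=9→r2=2.5) has section circumradius 4.041 here — a regular 16-gon (area = (16/2)·4.041²·sin(360°/16) = 50.00 mm²); After the difference (first − rest): starting from the cone (49.34 mm²), the 23×7 cube at (14.5, 7.5) misses the remaining region (no effect); the cone at (-1.5, 2.5) partially overlaps it — only the 27.01 mm² overlap (of its 50.00 mm²) is removed, clipping the outline — area = 22.33 mm²; the cylinder at (-4, 2.5) does not reach this height (z outside [1.5, 4.5]); After the difference (first − rest): none of the subtracted shapes is present at this height, so the result so far is unchanged — area = 22.33 mm². Overall, the cross-section is a single solid region. Net area = 22.33 mm².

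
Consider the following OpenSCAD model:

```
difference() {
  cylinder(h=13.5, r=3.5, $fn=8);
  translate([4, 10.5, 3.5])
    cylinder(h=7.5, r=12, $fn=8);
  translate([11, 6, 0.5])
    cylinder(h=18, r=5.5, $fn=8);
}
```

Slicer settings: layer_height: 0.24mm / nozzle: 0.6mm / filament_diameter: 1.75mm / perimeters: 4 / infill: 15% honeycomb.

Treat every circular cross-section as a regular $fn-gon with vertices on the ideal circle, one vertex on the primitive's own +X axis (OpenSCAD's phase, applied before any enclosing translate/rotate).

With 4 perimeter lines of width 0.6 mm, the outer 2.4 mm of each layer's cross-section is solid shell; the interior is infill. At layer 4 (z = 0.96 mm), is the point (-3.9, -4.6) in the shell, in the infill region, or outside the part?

outside

At z = 0.96 mm: the cylinder: section is a regular 8-gon, circumradius r=3.5; the cylinder at (4, 10.5) is absent (z outside [3.5, 11]); the r=5.5 cylinder at (11, 6) contributes a regular 8-gon of circumradius 5.5; After the difference (first − rest): starting from the r=3.5 cylinder, the r=5.5 cylinder at (11, 6) misses the remaining region (no effect) — 1 connected region. Overall, the cross-section is a single solid region. The nearest boundary edge runs (-0.00, -3.50)→(-2.47, -2.47); distance from the point to it = 2.56 mm. The point is not inside any of the regions above, so it lies outside the cross-section (2.56 mm from the nearest boundary).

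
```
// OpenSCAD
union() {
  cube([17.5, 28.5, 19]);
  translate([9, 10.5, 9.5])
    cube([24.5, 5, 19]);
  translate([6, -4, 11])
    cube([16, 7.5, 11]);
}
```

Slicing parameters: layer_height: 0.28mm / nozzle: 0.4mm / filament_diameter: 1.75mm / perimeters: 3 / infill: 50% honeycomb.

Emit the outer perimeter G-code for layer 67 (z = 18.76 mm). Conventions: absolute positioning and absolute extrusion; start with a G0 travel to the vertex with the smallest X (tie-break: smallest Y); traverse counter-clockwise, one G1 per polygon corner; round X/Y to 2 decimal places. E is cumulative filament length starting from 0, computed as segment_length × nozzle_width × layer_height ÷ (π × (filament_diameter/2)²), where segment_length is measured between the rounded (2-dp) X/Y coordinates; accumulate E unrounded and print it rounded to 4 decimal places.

At z = 18.76 mm: the cube (footprint 17.5×28.5) is included at this height; the 24.5×5 cube at (9, 10.5) contributes its full rectangle; the cube at (6, -4) is present — its section is the full 16×7.5 rectangle; Merging all regions: the regions partially overlap (shared area 82.75 mm²), so overlapping operands fuse into one piece — 1 connected region. The outline is a single polygon with 12 vertices. Extrusion per mm of travel: 0.4 × 0.28 / (π × 0.875²) = 0.046564. Accumulating E over each segment gives final E = 6.5656.

G0 X0.00 Y0.00 Z18.76
G1 X6.00 Y0.00 E0.2794
G1 X6.00 Y-4.00 E0.4656
G1 X22.00 Y-4.00 E1.2107
G1 X22.00 Y3.50 E1.5599
G1 X17.50 Y3.50 E1.7694
G1 X17.50 Y10.50 E2.0954
G1 X33.50 Y10.50 E2.8404
G1 X33.50 Y15.50 E3.0732
G1 X17.50 Y15.50 E3.8183
G1 X17.50 Y28.50 E4.4236
G1 X0.00 Y28.50 E5.2385
G1 X0.00 Y0.00 E6.5656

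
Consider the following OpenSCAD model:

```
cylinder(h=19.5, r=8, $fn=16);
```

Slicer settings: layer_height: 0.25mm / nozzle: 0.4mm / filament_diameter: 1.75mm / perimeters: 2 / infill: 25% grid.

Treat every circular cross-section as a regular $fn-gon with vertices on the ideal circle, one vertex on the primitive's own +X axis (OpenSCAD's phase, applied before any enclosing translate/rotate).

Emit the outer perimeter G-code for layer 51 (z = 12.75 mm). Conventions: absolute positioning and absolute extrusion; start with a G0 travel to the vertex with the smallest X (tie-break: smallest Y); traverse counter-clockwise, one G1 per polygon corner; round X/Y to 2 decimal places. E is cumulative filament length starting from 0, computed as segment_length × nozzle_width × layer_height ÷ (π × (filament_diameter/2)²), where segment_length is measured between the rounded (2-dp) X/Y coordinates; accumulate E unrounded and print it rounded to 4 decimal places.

At z = 12.75 mm: the cylinder: section is a regular 16-gon, circumradius r=8. The outline is a single polygon with 16 vertices. Extrusion per mm of travel: 0.4 × 0.25 / (π × 0.875²) = 0.041575. Accumulating E over each segment gives final E = 2.0765.

G0 X-8.00 Y0.00 Z12.75
G1 X-7.39 Y-3.06 E0.1297
G1 X-5.66 Y-5.66 E0.2596
G1 X-3.06 Y-7.39 E0.3894
G1 X0.00 Y-8.00 E0.5191
G1 X3.06 Y-7.39 E0.6488
G1 X5.66 Y-5.66 E0.7787
G1 X7.39 Y-3.06 E0.9085
G1 X8.00 Y0.00 E1.0382
G1 X7.39 Y3.06 E1.1680
G1 X5.66 Y5.66 E1.2978
G1 X3.06 Y7.39 E1.4276
G1 X0.00 Y8.00 E1.5574
G1 X-3.06 Y7.39 E1.6871
G1 X-5.66 Y5.66 E1.8169
G1 X-7.39 Y3.06 E1.9468
G1 X-8.00 Y0.00 E2.0765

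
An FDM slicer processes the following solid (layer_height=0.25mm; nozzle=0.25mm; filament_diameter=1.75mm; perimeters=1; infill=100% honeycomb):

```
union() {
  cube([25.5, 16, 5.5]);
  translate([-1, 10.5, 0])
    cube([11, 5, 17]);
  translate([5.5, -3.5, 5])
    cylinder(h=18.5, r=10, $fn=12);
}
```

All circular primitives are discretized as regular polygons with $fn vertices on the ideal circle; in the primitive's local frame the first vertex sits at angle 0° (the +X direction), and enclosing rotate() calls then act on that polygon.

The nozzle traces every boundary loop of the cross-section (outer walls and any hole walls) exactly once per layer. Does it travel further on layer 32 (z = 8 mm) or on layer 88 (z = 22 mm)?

Layer 32 (z = 8): the cube is absent (z outside [0, 5.5]); the 11×5 cube at (-1, 10.5) contributes its full rectangle (perimeter 32.00 mm); the r=10 cylinder at (5.5, -3.5) contributes a regular 12-gon of circumradius 10 (perimeter = 2·12·10.000·sin(180°/12) = 62.12 mm); Merging all regions: the 2 present regions are separate (no shared area or edge), so areas and boundary lengths simply add and each stays a separate island — boundary = 94.12 mm. So its perimeter = 94.12 mm. Layer 88 (z = 22): the cube is not intersected at this z (z outside [0, 5.5]); the cube at (-1, 10.5) does not reach this height (z outside [0, 17]); the r=10 cylinder at (5.5, -3.5) contributes a regular 12-gon of circumradius 10 (perimeter = 2·12·10.000·sin(180°/12) = 62.12 mm); Merging all regions: only the r=10 cylinder at (5.5, -3.5) is present, so the union is just that shape — boundary = 62.12 mm. So its perimeter = 62.12 mm. Layer 32 is larger (94.12 vs 62.12 mm).

layer 32 (z = 8 mm)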